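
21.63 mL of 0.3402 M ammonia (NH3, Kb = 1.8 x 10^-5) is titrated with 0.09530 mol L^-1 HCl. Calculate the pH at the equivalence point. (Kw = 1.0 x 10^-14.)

n(NH3) = 0.3402 x 0.02163 = 0.007359 mol; V(HCl) at equivalence = 0.007359/0.09530 = 0.07721 L.
At equivalence the base is fully converted to NH4+; total volume = 0.09884 L, so [NH4+] = 0.007359/0.09884 = 0.07445 M.
Ka(NH4+) = Kw/Kb = 1.0e-14 / 1.8 x 10^-5 = 5.56e-10.
[H^+] = sqrt(Ka x [NH4+]) = sqrt(5.56e-10 x 0.07445) = 6.43e-6 M.
pH = -log(6.43e-6) = 5.19.

5.19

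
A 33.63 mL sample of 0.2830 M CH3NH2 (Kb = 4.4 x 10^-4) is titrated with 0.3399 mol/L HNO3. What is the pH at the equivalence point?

5.73

n(CH3NH2) = 0.2830 x 0.03363 = 0.009517 mol; V(HNO3) at equivalence = 0.009517/0.3399 = 0.02800 L.
At equivalence the base is fully converted to CH3NH3+; total volume = 0.06163 L, so [CH3NH3+] = 0.009517/0.06163 = 0.1544 M.
Ka(CH3NH3+) = Kw/Kb = 1.0e-14 / 4.4 x 10^-4 = 2.27e-11.
[H^+] = sqrt(Ka x [CH3NH3+]) = sqrt(2.27e-11 x 0.1544) = 1.87e-6 M.
pH = -log(1.87e-6) = 5.73.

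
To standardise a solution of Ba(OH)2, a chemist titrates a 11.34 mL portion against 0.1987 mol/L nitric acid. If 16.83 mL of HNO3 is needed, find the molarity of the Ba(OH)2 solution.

0.147 M

n(HNO3) delivered = 0.1987 x 0.01683 = 0.003344 mol.
The reaction is 1 Ba(OH)2 + 2 HNO3, so n(Ba(OH)2) = 0.003344 x 1/2 = 0.001672 mol.
[Ba(OH)2] = 0.001672 mol / 0.01134 L = 0.147 M.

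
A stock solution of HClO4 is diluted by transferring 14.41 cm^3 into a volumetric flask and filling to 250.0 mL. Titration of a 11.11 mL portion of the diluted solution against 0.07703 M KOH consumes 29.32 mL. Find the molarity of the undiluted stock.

3.53 M

n(KOH) = 0.07703 x 0.02932 = 0.002259 mol.
n(HClO4) in the aliquot = 0.002259 mol.
[diluted HClO4] = 0.002259 / 0.01111 = 0.2033 M.
Dilution factor = 250.0/14.41 = 17.35, so [stock] = 0.2033 x 17.35 = 3.53 M.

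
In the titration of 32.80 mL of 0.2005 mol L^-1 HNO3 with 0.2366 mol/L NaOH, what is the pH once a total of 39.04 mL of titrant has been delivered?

n(acid) = 0.2005 x 0.03280 = 0.006576 mol; n(NaOH) added = 0.2366 x 0.03904 = 0.009237 mol.
Base is in excess by 0.009237 - 0.006576 = 0.002660 mol in a total volume of 0.07184 L.
[OH^-] = 0.002660/0.07184 = 0.03703 M, so pOH = 1.43 and pH = 14.00 - 1.43 = 12.57.

12.57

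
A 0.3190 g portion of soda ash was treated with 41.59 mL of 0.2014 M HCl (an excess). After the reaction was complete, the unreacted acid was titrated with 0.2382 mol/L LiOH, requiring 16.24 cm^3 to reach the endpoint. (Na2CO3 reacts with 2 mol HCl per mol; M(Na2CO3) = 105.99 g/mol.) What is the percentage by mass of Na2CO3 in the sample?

Total n(HCl) added = 0.2014 x 0.04159 = 0.008376 mol.
n(LiOH) used = 0.2382 x 0.01624 = 0.003868 mol, which equals the excess n(HCl).
So n(HCl) consumed by the sample = 0.008376 - 0.003868 = 0.004508 mol.
n(Na2CO3) = 0.004508 / 2 = 0.002254 mol.
mass Na2CO3 = 0.002254 x 105.99 = 0.2389 g, so %Na2CO3 = 0.2389/0.3190 x 100 = 74.9%.

74.9%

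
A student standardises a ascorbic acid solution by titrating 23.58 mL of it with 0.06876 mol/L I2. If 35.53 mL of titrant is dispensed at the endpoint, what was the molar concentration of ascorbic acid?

n(I2) = 0.06876 x 0.03553 = 0.002443 mol.
From the balanced equation, 1 mol I2 reacts with 1 mol ascorbic acid, so n(ascorbic acid) = 0.002443 x 1/1 = 0.002443 mol.
[ascorbic acid] = 0.002443 / 0.02358 L = 0.104 M.

0.104 M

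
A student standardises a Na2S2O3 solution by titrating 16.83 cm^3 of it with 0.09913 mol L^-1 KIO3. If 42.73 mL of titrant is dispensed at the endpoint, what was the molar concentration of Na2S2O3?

1.51 M

n(KIO3) = 0.09913 x 0.04273 = 0.004236 mol.
From the balanced equation, 1 mol KIO3 reacts with 6 mol Na2S2O3, so n(Na2S2O3) = 0.004236 x 6/1 = 0.02541 mol.
[Na2S2O3] = 0.02541 / 0.01683 L = 1.51 M.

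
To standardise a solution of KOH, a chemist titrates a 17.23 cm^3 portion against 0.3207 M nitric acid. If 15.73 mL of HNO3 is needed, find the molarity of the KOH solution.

0.293 M

n(HNO3) delivered = 0.3207 x 0.01573 = 0.005045 mol.
For a 1:1 reaction, n(KOH) = 0.005045 mol.
[KOH] = 0.005045 mol / 0.01723 L = 0.293 M.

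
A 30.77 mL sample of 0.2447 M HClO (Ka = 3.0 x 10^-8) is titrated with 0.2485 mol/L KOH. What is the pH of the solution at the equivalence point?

10.31

n(HClO) = 0.2447 x 0.03077 = 0.007529 mol; V(KOH) at equivalence = 0.007529/0.2485 = 0.03030 L.
At equivalence all the acid is converted to ClO-; total volume = 0.03077 + 0.03030 = 0.06107 L, so [ClO-] = 0.007529/0.06107 = 0.1233 M.
Kb = Kw/Ka = 1.0e-14 / 3.0 x 10^-8 = 3.33e-7.
[OH^-] = sqrt(Kb x [ClO-]) = sqrt(3.33e-7 x 0.1233) = 0.000203 M.
pOH = 3.69, so pH = 14.00 - 3.69 = 10.31.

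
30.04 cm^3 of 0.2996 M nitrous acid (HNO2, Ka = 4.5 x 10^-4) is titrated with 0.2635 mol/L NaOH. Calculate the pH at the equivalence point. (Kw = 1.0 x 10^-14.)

n(HNO2) = 0.2996 x 0.03004 = 0.009000 mol; V(NaOH) at equivalence = 0.009000/0.2635 = 0.03416 L.
At equivalence all the acid is converted to NO2-; total volume = 0.03004 + 0.03416 = 0.06420 L, so [NO2-] = 0.009000/0.06420 = 0.1402 M.
Kb = Kw/Ka = 1.0e-14 / 4.5 x 10^-4 = 2.22e-11.
[OH^-] = sqrt(Kb x [NO2-]) = sqrt(2.22e-11 x 0.1402) = 1.77e-6 M.
pOH = 5.75, so pH = 14.00 - 5.75 = 8.25.

8.25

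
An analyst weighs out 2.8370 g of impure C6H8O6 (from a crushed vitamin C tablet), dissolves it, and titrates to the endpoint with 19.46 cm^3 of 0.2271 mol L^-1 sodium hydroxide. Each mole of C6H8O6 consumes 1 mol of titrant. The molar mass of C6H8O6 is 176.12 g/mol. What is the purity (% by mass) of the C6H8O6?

27.4%

n(NaOH) = 0.2271 x 0.01946 = 0.004419 mol.
n(C6H8O6) = 0.004419 / 1 = 0.004419 mol.
mass of C6H8O6 = 0.004419 x 176.12 = 0.7783 g.
% purity = 0.7783 / 2.8370 x 100 = 27.4%.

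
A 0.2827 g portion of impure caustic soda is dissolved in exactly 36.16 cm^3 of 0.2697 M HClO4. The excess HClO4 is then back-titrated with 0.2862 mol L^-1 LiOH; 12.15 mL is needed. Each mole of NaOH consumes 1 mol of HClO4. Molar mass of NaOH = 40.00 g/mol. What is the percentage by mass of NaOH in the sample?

Total n(HClO4) added = 0.2697 x 0.03616 = 0.009752 mol.
n(LiOH) used = 0.2862 x 0.01215 = 0.003477 mol, which equals the excess n(HClO4).
So n(HClO4) consumed by the sample = 0.009752 - 0.003477 = 0.006275 mol.
n(NaOH) = 0.006275 / 1 = 0.006275 mol.
mass NaOH = 0.006275 x 40.00 = 0.2510 g, so %NaOH = 0.2510/0.2827 x 100 = 88.8%.

88.8%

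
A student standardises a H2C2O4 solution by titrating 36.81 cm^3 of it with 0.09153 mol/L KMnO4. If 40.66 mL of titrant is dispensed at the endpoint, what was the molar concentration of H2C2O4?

n(KMnO4) = 0.09153 x 0.04066 = 0.003722 mol.
From the balanced equation, 2 mol KMnO4 reacts with 5 mol H2C2O4, so n(H2C2O4) = 0.003722 x 5/2 = 0.009304 mol.
[H2C2O4] = 0.009304 / 0.03681 L = 0.253 M.

0.253 M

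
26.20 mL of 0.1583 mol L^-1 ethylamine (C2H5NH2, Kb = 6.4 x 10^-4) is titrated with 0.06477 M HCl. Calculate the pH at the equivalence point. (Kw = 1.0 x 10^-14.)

6.07

n(C2H5NH2) = 0.1583 x 0.02620 = 0.004147 mol; V(HCl) at equivalence = 0.004147/0.06477 = 0.06403 L.
At equivalence the base is fully converted to C2H5NH3+; total volume = 0.09023 L, so [C2H5NH3+] = 0.004147/0.09023 = 0.04596 M.
Ka(C2H5NH3+) = Kw/Kb = 1.0e-14 / 6.4 x 10^-4 = 1.56e-11.
[H^+] = sqrt(Ka x [C2H5NH3+]) = sqrt(1.56e-11 x 0.04596) = 8.47e-7 M.
pH = -log(8.47e-7) = 6.07.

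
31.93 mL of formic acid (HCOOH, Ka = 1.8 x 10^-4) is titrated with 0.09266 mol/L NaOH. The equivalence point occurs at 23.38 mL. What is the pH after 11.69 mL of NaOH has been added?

11.69 mL is exactly half the equivalence volume (23.38/2), i.e. the half-equivalence point.
There, n(HA) = n(A^-), so pH = pKa = -log(1.8 x 10^-4) = 3.74.

3.74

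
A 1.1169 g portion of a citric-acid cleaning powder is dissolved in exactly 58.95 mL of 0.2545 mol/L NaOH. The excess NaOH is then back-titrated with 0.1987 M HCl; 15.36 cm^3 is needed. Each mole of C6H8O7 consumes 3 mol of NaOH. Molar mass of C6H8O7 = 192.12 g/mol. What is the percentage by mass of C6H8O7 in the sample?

Total n(NaOH) added = 0.2545 x 0.05895 = 0.01500 mol.
n(HCl) used = 0.1987 x 0.01536 = 0.003052 mol, which equals the excess n(NaOH).
So n(NaOH) consumed by the sample = 0.01500 - 0.003052 = 0.01195 mol.
n(C6H8O7) = 0.01195 / 3 = 0.003984 mol.
mass C6H8O7 = 0.003984 x 192.12 = 0.7653 g, so %C6H8O7 = 0.7653/1.1169 x 100 = 68.5%.

68.5%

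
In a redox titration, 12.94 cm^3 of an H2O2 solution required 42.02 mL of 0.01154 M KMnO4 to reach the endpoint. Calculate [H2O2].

0.0937 M

n(KMnO4) = 0.01154 x 0.04202 = 0.0004849 mol.
From the balanced equation, 2 mol KMnO4 reacts with 5 mol H2O2, so n(H2O2) = 0.0004849 x 5/2 = 0.001212 mol.
[H2O2] = 0.001212 / 0.01294 L = 0.0937 M.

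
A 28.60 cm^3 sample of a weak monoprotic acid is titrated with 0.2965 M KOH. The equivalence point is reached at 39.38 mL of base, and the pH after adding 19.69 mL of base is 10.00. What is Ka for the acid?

19.69 mL is half of the equivalence volume, so this is the half-equivalence point where [HA] = [A^-].
At half-equivalence pH = pKa, so pKa = 10.00.
Ka = 10^(-10.00) = 1.0 x 10^-10.

1.0 x 10^-10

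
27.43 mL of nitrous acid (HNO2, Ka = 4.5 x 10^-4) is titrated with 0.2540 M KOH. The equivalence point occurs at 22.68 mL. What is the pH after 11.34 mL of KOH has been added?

3.35

11.34 mL is exactly half the equivalence volume (22.68/2), i.e. the half-equivalence point.
There, n(HA) = n(A^-), so pH = pKa = -log(4.5 x 10^-4) = 3.35.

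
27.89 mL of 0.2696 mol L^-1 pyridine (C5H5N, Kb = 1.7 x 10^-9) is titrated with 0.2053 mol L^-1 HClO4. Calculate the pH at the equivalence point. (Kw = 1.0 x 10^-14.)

n(C5H5N) = 0.2696 x 0.02789 = 0.007519 mol; V(HClO4) at equivalence = 0.007519/0.2053 = 0.03663 L.
At equivalence the base is fully converted to C5H5NH+; total volume = 0.06452 L, so [C5H5NH+] = 0.007519/0.06452 = 0.1165 M.
Ka(C5H5NH+) = Kw/Kb = 1.0e-14 / 1.7 x 10^-9 = 5.88e-6.
[H^+] = sqrt(Ka x [C5H5NH+]) = sqrt(5.88e-6 x 0.1165) = 0.000828 M.
pH = -log(0.000828) = 3.08.

3.08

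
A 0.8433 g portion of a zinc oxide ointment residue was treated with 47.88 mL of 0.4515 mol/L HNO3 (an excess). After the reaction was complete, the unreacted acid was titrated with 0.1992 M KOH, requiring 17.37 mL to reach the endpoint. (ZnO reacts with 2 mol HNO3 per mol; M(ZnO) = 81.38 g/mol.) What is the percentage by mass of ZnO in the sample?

87.6%

Total n(HNO3) added = 0.4515 x 0.04788 = 0.02162 mol.
n(KOH) used = 0.1992 x 0.01737 = 0.003460 mol, which equals the excess n(HNO3).
So n(HNO3) consumed by the sample = 0.02162 - 0.003460 = 0.01816 mol.
n(ZnO) = 0.01816 / 2 = 0.009079 mol.
mass ZnO = 0.009079 x 81.38 = 0.7388 g, so %ZnO = 0.7388/0.8433 x 100 = 87.6%.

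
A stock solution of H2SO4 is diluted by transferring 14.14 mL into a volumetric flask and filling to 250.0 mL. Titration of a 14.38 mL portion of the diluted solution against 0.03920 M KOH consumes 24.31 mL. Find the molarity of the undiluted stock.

n(KOH) = 0.03920 x 0.02431 = 0.0009530 mol.
n(H2SO4) in the aliquot = 0.0009530 x 1/2 = 0.0004765 mol.
[diluted H2SO4] = 0.0004765 / 0.01438 = 0.03313 M.
Dilution factor = 250.0/14.14 = 17.68, so [stock] = 0.03313 x 17.68 = 0.586 M.

0.586 M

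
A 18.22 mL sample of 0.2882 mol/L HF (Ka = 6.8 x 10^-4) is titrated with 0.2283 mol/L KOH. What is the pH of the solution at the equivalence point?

n(HF) = 0.2882 x 0.01822 = 0.005251 mol; V(KOH) at equivalence = 0.005251/0.2283 = 0.02300 L.
At equivalence all the acid is converted to F-; total volume = 0.01822 + 0.02300 = 0.04122 L, so [F-] = 0.005251/0.04122 = 0.1274 M.
Kb = Kw/Ka = 1.0e-14 / 6.8 x 10^-4 = 1.47e-11.
[OH^-] = sqrt(Kb x [F-]) = sqrt(1.47e-11 x 0.1274) = 1.37e-6 M.
pOH = 5.86, so pH = 14.00 - 5.86 = 8.14.

8.14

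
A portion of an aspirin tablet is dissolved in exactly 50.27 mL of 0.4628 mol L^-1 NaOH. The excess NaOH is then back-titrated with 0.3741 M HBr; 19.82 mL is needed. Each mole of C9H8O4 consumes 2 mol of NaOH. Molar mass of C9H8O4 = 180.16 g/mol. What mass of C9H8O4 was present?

1.43 g

Total n(NaOH) added = 0.4628 x 0.05027 = 0.02326 mol.
n(HBr) used = 0.3741 x 0.01982 = 0.007415 mol, which equals the excess n(NaOH).
So n(NaOH) consumed by the sample = 0.02326 - 0.007415 = 0.01585 mol.
n(C9H8O4) = 0.01585 / 2 = 0.007925 mol.
mass = 0.007925 mol x 180.16 g/mol = 1.43 g.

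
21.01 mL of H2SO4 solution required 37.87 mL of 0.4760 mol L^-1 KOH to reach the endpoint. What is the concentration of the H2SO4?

0.429 M

n(KOH) delivered = 0.4760 x 0.03787 = 0.01803 mol.
The reaction is 1 H2SO4 + 2 KOH, so n(H2SO4) = 0.01803 x 1/2 = 0.009013 mol.
[H2SO4] = 0.009013 mol / 0.02101 L = 0.429 M.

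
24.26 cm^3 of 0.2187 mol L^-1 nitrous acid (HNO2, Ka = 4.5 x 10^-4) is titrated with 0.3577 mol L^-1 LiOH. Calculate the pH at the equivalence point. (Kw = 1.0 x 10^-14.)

n(HNO2) = 0.2187 x 0.02426 = 0.005306 mol; V(LiOH) at equivalence = 0.005306/0.3577 = 0.01483 L.
At equivalence all the acid is converted to NO2-; total volume = 0.02426 + 0.01483 = 0.03909 L, so [NO2-] = 0.005306/0.03909 = 0.1357 M.
Kb = Kw/Ka = 1.0e-14 / 4.5 x 10^-4 = 2.22e-11.
[OH^-] = sqrt(Kb x [NO2-]) = sqrt(2.22e-11 x 0.1357) = 1.74e-6 M.
pOH = 5.76, so pH = 14.00 - 5.76 = 8.24.

8.24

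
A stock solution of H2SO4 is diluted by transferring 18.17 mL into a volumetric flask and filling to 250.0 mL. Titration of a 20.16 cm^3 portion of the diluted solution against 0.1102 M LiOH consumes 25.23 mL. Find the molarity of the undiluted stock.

0.949 M

n(LiOH) = 0.1102 x 0.02523 = 0.002780 mol.
n(H2SO4) in the aliquot = 0.002780 x 1/2 = 0.001390 mol.
[diluted H2SO4] = 0.001390 / 0.02016 = 0.06896 M.
Dilution factor = 250.0/18.17 = 13.76, so [stock] = 0.06896 x 13.76 = 0.949 M.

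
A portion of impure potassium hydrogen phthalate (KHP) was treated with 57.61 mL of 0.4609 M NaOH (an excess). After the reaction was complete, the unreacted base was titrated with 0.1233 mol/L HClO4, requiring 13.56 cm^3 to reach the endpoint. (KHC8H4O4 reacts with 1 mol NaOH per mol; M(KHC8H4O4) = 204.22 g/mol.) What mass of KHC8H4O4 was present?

Total n(NaOH) added = 0.4609 x 0.05761 = 0.02655 mol.
n(HClO4) used = 0.1233 x 0.01356 = 0.001672 mol, which equals the excess n(NaOH).
So n(NaOH) consumed by the sample = 0.02655 - 0.001672 = 0.02488 mol.
n(KHC8H4O4) = 0.02488 / 1 = 0.02488 mol.
mass = 0.02488 mol x 204.22 g/mol = 5.08 g.

5.08 g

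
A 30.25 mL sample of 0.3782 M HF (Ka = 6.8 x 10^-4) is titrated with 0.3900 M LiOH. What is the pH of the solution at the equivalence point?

n(HF) = 0.3782 x 0.03025 = 0.01144 mol; V(LiOH) at equivalence = 0.01144/0.3900 = 0.02933 L.
At equivalence all the acid is converted to F-; total volume = 0.03025 + 0.02933 = 0.05958 L, so [F-] = 0.01144/0.05958 = 0.1920 M.
Kb = Kw/Ka = 1.0e-14 / 6.8 x 10^-4 = 1.47e-11.
[OH^-] = sqrt(Kb x [F-]) = sqrt(1.47e-11 x 0.1920) = 1.68e-6 M.
pOH = 5.77, so pH = 14.00 - 5.77 = 8.23.

8.23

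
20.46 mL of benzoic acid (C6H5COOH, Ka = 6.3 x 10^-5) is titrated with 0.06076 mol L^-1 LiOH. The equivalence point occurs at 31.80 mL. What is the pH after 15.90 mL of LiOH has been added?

4.20

15.90 mL is exactly half the equivalence volume (31.80/2), i.e. the half-equivalence point.
There, n(HA) = n(A^-), so pH = pKa = -log(6.3 x 10^-5) = 4.20.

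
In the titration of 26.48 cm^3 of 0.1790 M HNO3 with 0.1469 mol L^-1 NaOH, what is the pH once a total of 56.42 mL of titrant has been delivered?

n(acid) = 0.1790 x 0.02648 = 0.004740 mol; n(NaOH) added = 0.1469 x 0.05642 = 0.008288 mol.
Base is in excess by 0.008288 - 0.004740 = 0.003548 mol in a total volume of 0.08290 L.
[OH^-] = 0.003548/0.08290 = 0.04280 M, so pOH = 1.37 and pH = 14.00 - 1.37 = 12.63.

12.63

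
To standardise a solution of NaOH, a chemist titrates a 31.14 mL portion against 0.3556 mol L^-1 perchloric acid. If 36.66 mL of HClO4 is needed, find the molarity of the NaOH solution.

0.419 M

n(HClO4) delivered = 0.3556 x 0.03666 = 0.01304 mol.
For a 1:1 reaction, n(NaOH) = 0.01304 mol.
[NaOH] = 0.01304 mol / 0.03114 L = 0.419 M.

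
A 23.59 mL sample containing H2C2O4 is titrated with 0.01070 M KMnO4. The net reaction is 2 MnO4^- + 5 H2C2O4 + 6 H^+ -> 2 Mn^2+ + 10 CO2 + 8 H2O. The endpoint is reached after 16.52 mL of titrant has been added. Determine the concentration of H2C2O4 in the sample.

n(KMnO4) = 0.01070 x 0.01652 = 0.0001768 mol.
From the balanced equation, 2 mol KMnO4 reacts with 5 mol H2C2O4, so n(H2C2O4) = 0.0001768 x 5/2 = 0.0004419 mol.
[H2C2O4] = 0.0004419 / 0.02359 L = 0.0187 M.

0.0187 M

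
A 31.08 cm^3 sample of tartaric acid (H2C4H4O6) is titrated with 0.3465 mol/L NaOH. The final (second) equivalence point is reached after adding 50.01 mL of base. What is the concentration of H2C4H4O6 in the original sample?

n(NaOH) = 0.3465 x 0.05001 = 0.01733 mol.
At the final (second) equivalence point, 2 mol OH^- react per mol H2C4H4O6, so n(H2C4H4O6) = 0.01733 / 2 = 0.008664 mol.
[H2C4H4O6] = 0.008664 / 0.03108 L = 0.279 M.

0.279 M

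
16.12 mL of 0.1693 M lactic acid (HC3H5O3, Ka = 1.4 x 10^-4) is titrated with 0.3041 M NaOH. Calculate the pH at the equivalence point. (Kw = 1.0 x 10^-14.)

n(HC3H5O3) = 0.1693 x 0.01612 = 0.002729 mol; V(NaOH) at equivalence = 0.002729/0.3041 = 0.008974 L.
At equivalence all the acid is converted to C3H5O3-; total volume = 0.01612 + 0.008974 = 0.02509 L, so [C3H5O3-] = 0.002729/0.02509 = 0.1088 M.
Kb = Kw/Ka = 1.0e-14 / 1.4 x 10^-4 = 7.14e-11.
[OH^-] = sqrt(Kb x [C3H5O3-]) = sqrt(7.14e-11 x 0.1088) = 2.79e-6 M.
pOH = 5.55, so pH = 14.00 - 5.55 = 8.45.

8.45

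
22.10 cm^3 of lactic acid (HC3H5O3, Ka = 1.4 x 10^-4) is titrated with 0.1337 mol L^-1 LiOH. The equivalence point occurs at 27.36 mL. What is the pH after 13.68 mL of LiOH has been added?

3.85

13.68 mL is exactly half the equivalence volume (27.36/2), i.e. the half-equivalence point.
There, n(HA) = n(A^-), so pH = pKa = -log(1.4 x 10^-4) = 3.85.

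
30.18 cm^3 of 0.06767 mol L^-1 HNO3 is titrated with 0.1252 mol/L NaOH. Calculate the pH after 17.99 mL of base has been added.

n(acid) = 0.06767 x 0.03018 = 0.002042 mol; n(NaOH) added = 0.1252 x 0.01799 = 0.002252 mol.
Base is in excess by 0.002252 - 0.002042 = 0.0002101 mol in a total volume of 0.04817 L.
[OH^-] = 0.0002101/0.04817 = 0.004361 M, so pOH = 2.36 and pH = 14.00 - 2.36 = 11.64.

11.64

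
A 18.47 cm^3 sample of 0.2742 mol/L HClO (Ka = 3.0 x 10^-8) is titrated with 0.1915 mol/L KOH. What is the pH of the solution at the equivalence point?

10.29

n(HClO) = 0.2742 x 0.01847 = 0.005064 mol; V(KOH) at equivalence = 0.005064/0.1915 = 0.02645 L.
At equivalence all the acid is converted to ClO-; total volume = 0.01847 + 0.02645 = 0.04492 L, so [ClO-] = 0.005064/0.04492 = 0.1128 M.
Kb = Kw/Ka = 1.0e-14 / 3.0 x 10^-8 = 3.33e-7.
[OH^-] = sqrt(Kb x [ClO-]) = sqrt(3.33e-7 x 0.1128) = 0.000194 M.
pOH = 3.71, so pH = 14.00 - 3.71 = 10.29.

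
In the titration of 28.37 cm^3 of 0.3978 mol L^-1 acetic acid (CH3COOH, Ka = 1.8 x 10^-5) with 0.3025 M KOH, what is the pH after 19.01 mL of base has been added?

Initial n(CH3COOH) = 0.3978 x 0.02837 = 0.01129 mol.
n(KOH) added = 0.3025 x 0.01901 = 0.005751 mol, converting that many moles of CH3COOH to CH3COO-.
Remaining n(CH3COOH) = 0.005535 mol; n(CH3COO-) = 0.005751 mol.
By Henderson-Hasselbalch, pH = pKa + log([A^-]/[HA]) = 4.74 + log(0.005751/0.005535) = 4.74 + (+0.02) = 4.76.

4.76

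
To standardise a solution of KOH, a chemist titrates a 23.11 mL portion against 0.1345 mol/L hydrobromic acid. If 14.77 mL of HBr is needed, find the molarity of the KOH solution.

0.0860 M

n(HBr) delivered = 0.1345 x 0.01477 = 0.001987 mol.
For a 1:1 reaction, n(KOH) = 0.001987 mol.
[KOH] = 0.001987 mol / 0.02311 L = 0.0860 M.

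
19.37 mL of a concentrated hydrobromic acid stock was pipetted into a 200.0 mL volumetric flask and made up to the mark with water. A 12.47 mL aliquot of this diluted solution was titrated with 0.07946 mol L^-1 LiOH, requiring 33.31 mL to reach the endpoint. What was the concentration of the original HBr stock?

2.19 M

n(LiOH) = 0.07946 x 0.03331 = 0.002647 mol.
n(HBr) in the aliquot = 0.002647 mol.
[diluted HBr] = 0.002647 / 0.01247 = 0.2123 M.
Dilution factor = 200.0/19.37 = 10.33, so [stock] = 0.2123 x 10.33 = 2.19 M.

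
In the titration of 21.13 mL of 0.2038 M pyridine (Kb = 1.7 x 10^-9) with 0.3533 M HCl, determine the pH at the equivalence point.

3.06

n(C5H5N) = 0.2038 x 0.02113 = 0.004306 mol; V(HCl) at equivalence = 0.004306/0.3533 = 0.01219 L.
At equivalence the base is fully converted to C5H5NH+; total volume = 0.03332 L, so [C5H5NH+] = 0.004306/0.03332 = 0.1292 M.
Ka(C5H5NH+) = Kw/Kb = 1.0e-14 / 1.7 x 10^-9 = 5.88e-6.
[H^+] = sqrt(Ka x [C5H5NH+]) = sqrt(5.88e-6 x 0.1292) = 0.000872 M.
pH = -log(0.000872) = 3.06.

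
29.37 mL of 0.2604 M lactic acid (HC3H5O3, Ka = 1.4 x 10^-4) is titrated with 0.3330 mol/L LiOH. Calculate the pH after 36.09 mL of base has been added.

n(acid) = 0.2604 x 0.02937 = 0.007648 mol; n(LiOH) added = 0.3330 x 0.03609 = 0.01202 mol.
Base is in excess by 0.01202 - 0.007648 = 0.004370 mol in a total volume of 0.06546 L.
[OH^-] = 0.004370/0.06546 = 0.06676 M, so pOH = 1.18 and pH = 14.00 - 1.18 = 12.82.

12.82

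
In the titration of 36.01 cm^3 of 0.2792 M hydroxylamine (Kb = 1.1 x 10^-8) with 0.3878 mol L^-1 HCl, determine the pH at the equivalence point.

3.42

n(NH2OH) = 0.2792 x 0.03601 = 0.01005 mol; V(HCl) at equivalence = 0.01005/0.3878 = 0.02593 L.
At equivalence the base is fully converted to NH3OH+; total volume = 0.06194 L, so [NH3OH+] = 0.01005/0.06194 = 0.1623 M.
Ka(NH3OH+) = Kw/Kb = 1.0e-14 / 1.1 x 10^-8 = 9.09e-7.
[H^+] = sqrt(Ka x [NH3OH+]) = sqrt(9.09e-7 x 0.1623) = 0.000384 M.
pH = -log(0.000384) = 3.42.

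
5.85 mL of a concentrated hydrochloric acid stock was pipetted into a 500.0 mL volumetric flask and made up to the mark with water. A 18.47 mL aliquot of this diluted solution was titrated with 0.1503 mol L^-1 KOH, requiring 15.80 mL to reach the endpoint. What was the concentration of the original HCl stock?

n(KOH) = 0.1503 x 0.01580 = 0.002375 mol.
n(HCl) in the aliquot = 0.002375 mol.
[diluted HCl] = 0.002375 / 0.01847 = 0.1286 M.
Dilution factor = 500.0/5.850 = 85.47, so [stock] = 0.1286 x 85.47 = 11.0 M.

11.0 M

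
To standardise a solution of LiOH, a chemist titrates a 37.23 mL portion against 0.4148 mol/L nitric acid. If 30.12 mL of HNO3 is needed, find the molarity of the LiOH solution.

0.336 M

n(HNO3) delivered = 0.4148 x 0.03012 = 0.01249 mol.
For a 1:1 reaction, n(LiOH) = 0.01249 mol.
[LiOH] = 0.01249 mol / 0.03723 L = 0.336 M.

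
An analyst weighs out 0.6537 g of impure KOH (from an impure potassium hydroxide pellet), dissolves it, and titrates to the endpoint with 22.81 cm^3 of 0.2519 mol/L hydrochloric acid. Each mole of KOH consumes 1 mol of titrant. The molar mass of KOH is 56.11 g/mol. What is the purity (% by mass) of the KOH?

49.3%

n(HCl) = 0.2519 x 0.02281 = 0.005746 mol.
n(KOH) = 0.005746 / 1 = 0.005746 mol.
mass of KOH = 0.005746 x 56.11 = 0.3224 g.
% purity = 0.3224 / 0.6537 x 100 = 49.3%.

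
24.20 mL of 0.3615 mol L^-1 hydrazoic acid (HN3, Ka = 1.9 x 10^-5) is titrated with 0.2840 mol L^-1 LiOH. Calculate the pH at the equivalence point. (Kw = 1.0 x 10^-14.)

n(HN3) = 0.3615 x 0.02420 = 0.008748 mol; V(LiOH) at equivalence = 0.008748/0.2840 = 0.03080 L.
At equivalence all the acid is converted to N3-; total volume = 0.02420 + 0.03080 = 0.05500 L, so [N3-] = 0.008748/0.05500 = 0.1590 M.
Kb = Kw/Ka = 1.0e-14 / 1.9 x 10^-5 = 5.26e-10.
[OH^-] = sqrt(Kb x [N3-]) = sqrt(5.26e-10 x 0.1590) = 9.15e-6 M.
pOH = 5.04, so pH = 14.00 - 5.04 = 8.96.

8.96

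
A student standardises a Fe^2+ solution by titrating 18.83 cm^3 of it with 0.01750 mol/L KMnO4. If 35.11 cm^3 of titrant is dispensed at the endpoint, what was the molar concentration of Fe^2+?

0.163 M

n(KMnO4) = 0.01750 x 0.03511 = 0.0006144 mol.
From the balanced equation, 1 mol KMnO4 reacts with 5 mol Fe^2+, so n(Fe^2+) = 0.0006144 x 5/1 = 0.003072 mol.
[Fe^2+] = 0.003072 / 0.01883 L = 0.163 M.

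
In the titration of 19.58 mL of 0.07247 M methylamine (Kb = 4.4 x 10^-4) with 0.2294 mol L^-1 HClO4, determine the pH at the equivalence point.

5.95

n(CH3NH2) = 0.07247 x 0.01958 = 0.001419 mol; V(HClO4) at equivalence = 0.001419/0.2294 = 0.006186 L.
At equivalence the base is fully converted to CH3NH3+; total volume = 0.02577 L, so [CH3NH3+] = 0.001419/0.02577 = 0.05507 M.
Ka(CH3NH3+) = Kw/Kb = 1.0e-14 / 4.4 x 10^-4 = 2.27e-11.
[H^+] = sqrt(Ka x [CH3NH3+]) = sqrt(2.27e-11 x 0.05507) = 1.12e-6 M.
pH = -log(1.12e-6) = 5.95.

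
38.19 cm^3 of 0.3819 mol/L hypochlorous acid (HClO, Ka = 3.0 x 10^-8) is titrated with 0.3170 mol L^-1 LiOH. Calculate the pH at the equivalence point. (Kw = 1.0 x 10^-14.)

10.38

n(HClO) = 0.3819 x 0.03819 = 0.01458 mol; V(LiOH) at equivalence = 0.01458/0.3170 = 0.04601 L.
At equivalence all the acid is converted to ClO-; total volume = 0.03819 + 0.04601 = 0.08420 L, so [ClO-] = 0.01458/0.08420 = 0.1732 M.
Kb = Kw/Ka = 1.0e-14 / 3.0 x 10^-8 = 3.33e-7.
[OH^-] = sqrt(Kb x [ClO-]) = sqrt(3.33e-7 x 0.1732) = 0.000240 M.
pOH = 3.62, so pH = 14.00 - 3.62 = 10.38.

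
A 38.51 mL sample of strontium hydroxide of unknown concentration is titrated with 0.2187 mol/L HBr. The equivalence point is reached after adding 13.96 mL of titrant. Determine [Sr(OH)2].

0.0396 M

n(HBr) delivered = 0.2187 x 0.01396 = 0.003053 mol.
The reaction is 1 Sr(OH)2 + 2 HBr, so n(Sr(OH)2) = 0.003053 x 1/2 = 0.001527 mol.
[Sr(OH)2] = 0.001527 mol / 0.03851 L = 0.0396 M.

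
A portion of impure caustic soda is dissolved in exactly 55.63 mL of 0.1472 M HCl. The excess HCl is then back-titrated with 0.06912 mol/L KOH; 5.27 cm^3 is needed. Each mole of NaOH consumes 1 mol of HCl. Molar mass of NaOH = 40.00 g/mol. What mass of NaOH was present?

0.313 g

Total n(HCl) added = 0.1472 x 0.05563 = 0.008189 mol.
n(KOH) used = 0.06912 x 0.005270 = 0.0003643 mol, which equals the excess n(HCl).
So n(HCl) consumed by the sample = 0.008189 - 0.0003643 = 0.007824 mol.
n(NaOH) = 0.007824 / 1 = 0.007824 mol.
mass = 0.007824 mol x 40.00 g/mol = 0.313 g.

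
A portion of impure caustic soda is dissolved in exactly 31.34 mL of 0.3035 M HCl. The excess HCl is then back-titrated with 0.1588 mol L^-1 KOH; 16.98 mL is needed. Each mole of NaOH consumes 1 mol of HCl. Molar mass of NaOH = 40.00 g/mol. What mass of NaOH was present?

Total n(HCl) added = 0.3035 x 0.03134 = 0.009512 mol.
n(KOH) used = 0.1588 x 0.01698 = 0.002696 mol, which equals the excess n(HCl).
So n(HCl) consumed by the sample = 0.009512 - 0.002696 = 0.006815 mol.
n(NaOH) = 0.006815 / 1 = 0.006815 mol.
mass = 0.006815 mol x 40.00 g/mol = 0.273 g.

0.273 g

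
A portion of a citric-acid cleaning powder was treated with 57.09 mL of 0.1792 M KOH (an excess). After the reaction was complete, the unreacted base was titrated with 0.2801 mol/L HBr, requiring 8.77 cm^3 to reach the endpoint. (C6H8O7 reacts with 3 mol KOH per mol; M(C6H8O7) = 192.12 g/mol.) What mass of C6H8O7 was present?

Total n(KOH) added = 0.1792 x 0.05709 = 0.01023 mol.
n(HBr) used = 0.2801 x 0.008770 = 0.002456 mol, which equals the excess n(KOH).
So n(KOH) consumed by the sample = 0.01023 - 0.002456 = 0.007774 mol.
n(C6H8O7) = 0.007774 / 3 = 0.002591 mol.
mass = 0.002591 mol x 192.12 g/mol = 0.498 g.

0.498 g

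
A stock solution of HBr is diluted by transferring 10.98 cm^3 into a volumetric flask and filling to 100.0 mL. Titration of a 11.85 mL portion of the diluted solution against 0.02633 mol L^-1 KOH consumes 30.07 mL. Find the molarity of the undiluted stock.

0.609 M

n(KOH) = 0.02633 x 0.03007 = 0.0007917 mol.
n(HBr) in the aliquot = 0.0007917 mol.
[diluted HBr] = 0.0007917 / 0.01185 = 0.06681 M.
Dilution factor = 100.0/10.98 = 9.107, so [stock] = 0.06681 x 9.107 = 0.609 M.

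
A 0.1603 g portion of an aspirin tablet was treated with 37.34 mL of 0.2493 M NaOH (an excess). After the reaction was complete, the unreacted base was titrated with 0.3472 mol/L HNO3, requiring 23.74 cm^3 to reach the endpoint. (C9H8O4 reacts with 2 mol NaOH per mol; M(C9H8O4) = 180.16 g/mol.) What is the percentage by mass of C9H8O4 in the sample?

Total n(NaOH) added = 0.2493 x 0.03734 = 0.009309 mol.
n(HNO3) used = 0.3472 x 0.02374 = 0.008243 mol, which equals the excess n(NaOH).
So n(NaOH) consumed by the sample = 0.009309 - 0.008243 = 0.001066 mol.
n(C9H8O4) = 0.001066 / 2 = 0.0005332 mol.
mass C9H8O4 = 0.0005332 x 180.16 = 0.09606 g, so %C9H8O4 = 0.09606/0.1603 x 100 = 59.9%.

59.9%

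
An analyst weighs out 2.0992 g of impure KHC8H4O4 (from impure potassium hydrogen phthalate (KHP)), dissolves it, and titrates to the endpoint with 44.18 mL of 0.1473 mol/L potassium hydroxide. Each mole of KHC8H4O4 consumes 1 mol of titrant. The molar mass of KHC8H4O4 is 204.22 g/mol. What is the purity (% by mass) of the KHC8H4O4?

63.3%

n(KOH) = 0.1473 x 0.04418 = 0.006508 mol.
n(KHC8H4O4) = 0.006508 / 1 = 0.006508 mol.
mass of KHC8H4O4 = 0.006508 x 204.22 = 1.329 g.
% purity = 1.329 / 2.0992 x 100 = 63.3%.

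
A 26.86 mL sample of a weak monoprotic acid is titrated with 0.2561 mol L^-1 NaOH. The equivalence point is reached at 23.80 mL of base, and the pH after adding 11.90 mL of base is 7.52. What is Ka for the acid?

11.90 mL is half of the equivalence volume, so this is the half-equivalence point where [HA] = [A^-].
At half-equivalence pH = pKa, so pKa = 7.52.
Ka = 10^(-7.52) = 3.0 x 10^-8.

3.0 x 10^-8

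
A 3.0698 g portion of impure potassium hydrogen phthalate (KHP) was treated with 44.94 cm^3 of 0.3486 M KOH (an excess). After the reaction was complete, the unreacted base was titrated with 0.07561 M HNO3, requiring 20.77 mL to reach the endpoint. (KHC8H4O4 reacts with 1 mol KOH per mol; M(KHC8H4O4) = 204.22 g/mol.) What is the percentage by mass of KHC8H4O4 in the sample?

Total n(KOH) added = 0.3486 x 0.04494 = 0.01567 mol.
n(HNO3) used = 0.07561 x 0.02077 = 0.001570 mol, which equals the excess n(KOH).
So n(KOH) consumed by the sample = 0.01567 - 0.001570 = 0.01410 mol.
n(KHC8H4O4) = 0.01410 / 1 = 0.01410 mol.
mass KHC8H4O4 = 0.01410 x 204.22 = 2.879 g, so %KHC8H4O4 = 2.879/3.0698 x 100 = 93.8%.

93.8%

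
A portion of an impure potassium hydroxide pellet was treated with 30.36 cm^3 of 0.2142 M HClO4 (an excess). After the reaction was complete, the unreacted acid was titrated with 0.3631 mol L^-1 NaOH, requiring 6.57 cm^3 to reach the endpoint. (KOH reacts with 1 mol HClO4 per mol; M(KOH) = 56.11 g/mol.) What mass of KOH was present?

Total n(HClO4) added = 0.2142 x 0.03036 = 0.006503 mol.
n(NaOH) used = 0.3631 x 0.006570 = 0.002386 mol, which equals the excess n(HClO4).
So n(HClO4) consumed by the sample = 0.006503 - 0.002386 = 0.004118 mol.
n(KOH) = 0.004118 / 1 = 0.004118 mol.
mass = 0.004118 mol x 56.11 g/mol = 0.231 g.

0.231 g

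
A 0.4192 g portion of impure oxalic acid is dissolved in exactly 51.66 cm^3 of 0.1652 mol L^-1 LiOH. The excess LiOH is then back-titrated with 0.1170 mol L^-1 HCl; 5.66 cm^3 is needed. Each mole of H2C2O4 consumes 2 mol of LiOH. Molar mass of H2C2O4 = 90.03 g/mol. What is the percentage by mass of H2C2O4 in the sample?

Total n(LiOH) added = 0.1652 x 0.05166 = 0.008534 mol.
n(HCl) used = 0.1170 x 0.005660 = 0.0006622 mol, which equals the excess n(LiOH).
So n(LiOH) consumed by the sample = 0.008534 - 0.0006622 = 0.007872 mol.
n(H2C2O4) = 0.007872 / 2 = 0.003936 mol.
mass H2C2O4 = 0.003936 x 90.03 = 0.3544 g, so %H2C2O4 = 0.3544/0.4192 x 100 = 84.5%.

84.5%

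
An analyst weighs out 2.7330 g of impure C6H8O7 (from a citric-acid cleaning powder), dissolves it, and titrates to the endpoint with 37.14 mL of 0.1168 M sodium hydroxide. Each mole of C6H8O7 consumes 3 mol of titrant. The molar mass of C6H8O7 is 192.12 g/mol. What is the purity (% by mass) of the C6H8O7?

10.2%

n(NaOH) = 0.1168 x 0.03714 = 0.004338 mol.
n(C6H8O7) = 0.004338 / 3 = 0.001446 mol.
mass of C6H8O7 = 0.001446 x 192.12 = 0.2778 g.
% purity = 0.2778 / 2.7330 x 100 = 10.2%.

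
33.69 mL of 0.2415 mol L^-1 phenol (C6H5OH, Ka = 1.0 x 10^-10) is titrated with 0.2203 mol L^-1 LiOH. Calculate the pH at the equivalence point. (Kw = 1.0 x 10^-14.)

11.53

n(C6H5OH) = 0.2415 x 0.03369 = 0.008136 mol; V(LiOH) at equivalence = 0.008136/0.2203 = 0.03693 L.
At equivalence all the acid is converted to C6H5O-; total volume = 0.03369 + 0.03693 = 0.07062 L, so [C6H5O-] = 0.008136/0.07062 = 0.1152 M.
Kb = Kw/Ka = 1.0e-14 / 1.0 x 10^-10 = 0.000100.
[OH^-] = sqrt(Kb x [C6H5O-]) = sqrt(0.000100 x 0.1152) = 0.00339 M.
pOH = 2.47, so pH = 14.00 - 2.47 = 11.53.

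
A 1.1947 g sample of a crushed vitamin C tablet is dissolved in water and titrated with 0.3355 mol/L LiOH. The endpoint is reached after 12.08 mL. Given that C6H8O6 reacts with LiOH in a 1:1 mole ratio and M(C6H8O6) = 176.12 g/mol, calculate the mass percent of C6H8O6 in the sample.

59.7%

n(LiOH) = 0.3355 x 0.01208 = 0.004053 mol.
n(C6H8O6) = 0.004053 / 1 = 0.004053 mol.
mass of C6H8O6 = 0.004053 x 176.12 = 0.7138 g.
% purity = 0.7138 / 1.1947 x 100 = 59.7%.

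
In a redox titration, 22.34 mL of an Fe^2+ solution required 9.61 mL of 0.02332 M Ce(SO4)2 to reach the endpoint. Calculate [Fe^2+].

n(Ce(SO4)2) = 0.02332 x 0.009610 = 0.0002241 mol.
From the balanced equation, 1 mol Ce(SO4)2 reacts with 1 mol Fe^2+, so n(Fe^2+) = 0.0002241 x 1/1 = 0.0002241 mol.
[Fe^2+] = 0.0002241 / 0.02234 L = 0.0100 M.

0.0100 M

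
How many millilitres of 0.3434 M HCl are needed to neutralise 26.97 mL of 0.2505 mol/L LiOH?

n(LiOH) = 0.2505 mol/L x 0.02697 L = 0.006756 mol.
At equivalence n(HCl) = n(LiOH) = 0.006756 mol.
V(HCl) = 0.006756 / 0.3434 = 0.01967 L = 19.7 mL.

19.7 mL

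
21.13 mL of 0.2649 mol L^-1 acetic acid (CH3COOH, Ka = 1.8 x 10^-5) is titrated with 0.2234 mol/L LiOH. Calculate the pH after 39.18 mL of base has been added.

n(acid) = 0.2649 x 0.02113 = 0.005597 mol; n(LiOH) added = 0.2234 x 0.03918 = 0.008753 mol.
Base is in excess by 0.008753 - 0.005597 = 0.003155 mol in a total volume of 0.06031 L.
[OH^-] = 0.003155/0.06031 = 0.05232 M, so pOH = 1.28 and pH = 14.00 - 1.28 = 12.72.

12.72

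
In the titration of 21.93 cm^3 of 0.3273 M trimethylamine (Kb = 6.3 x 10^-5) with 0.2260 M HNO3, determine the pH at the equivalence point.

5.34

n((CH3)3N) = 0.3273 x 0.02193 = 0.007178 mol; V(HNO3) at equivalence = 0.007178/0.2260 = 0.03176 L.
At equivalence the base is fully converted to (CH3)3NH+; total volume = 0.05369 L, so [(CH3)3NH+] = 0.007178/0.05369 = 0.1337 M.
Ka((CH3)3NH+) = Kw/Kb = 1.0e-14 / 6.3 x 10^-5 = 1.59e-10.
[H^+] = sqrt(Ka x [(CH3)3NH+]) = sqrt(1.59e-10 x 0.1337) = 4.61e-6 M.
pH = -log(4.61e-6) = 5.34.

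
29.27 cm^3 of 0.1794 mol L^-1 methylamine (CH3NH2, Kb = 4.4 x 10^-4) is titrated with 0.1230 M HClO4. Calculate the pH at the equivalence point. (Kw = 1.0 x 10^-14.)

n(CH3NH2) = 0.1794 x 0.02927 = 0.005251 mol; V(HClO4) at equivalence = 0.005251/0.1230 = 0.04269 L.
At equivalence the base is fully converted to CH3NH3+; total volume = 0.07196 L, so [CH3NH3+] = 0.005251/0.07196 = 0.07297 M.
Ka(CH3NH3+) = Kw/Kb = 1.0e-14 / 4.4 x 10^-4 = 2.27e-11.
[H^+] = sqrt(Ka x [CH3NH3+]) = sqrt(2.27e-11 x 0.07297) = 1.29e-6 M.
pH = -log(1.29e-6) = 5.89.

5.89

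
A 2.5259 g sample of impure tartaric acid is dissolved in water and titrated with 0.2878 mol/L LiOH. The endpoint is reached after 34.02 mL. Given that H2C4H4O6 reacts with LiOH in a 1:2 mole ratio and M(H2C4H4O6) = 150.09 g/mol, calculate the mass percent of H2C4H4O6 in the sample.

29.1%

n(LiOH) = 0.2878 x 0.03402 = 0.009791 mol.
n(H2C4H4O6) = 0.009791 / 2 = 0.004895 mol.
mass of H2C4H4O6 = 0.004895 x 150.09 = 0.7348 g.
% purity = 0.7348 / 2.5259 x 100 = 29.1%.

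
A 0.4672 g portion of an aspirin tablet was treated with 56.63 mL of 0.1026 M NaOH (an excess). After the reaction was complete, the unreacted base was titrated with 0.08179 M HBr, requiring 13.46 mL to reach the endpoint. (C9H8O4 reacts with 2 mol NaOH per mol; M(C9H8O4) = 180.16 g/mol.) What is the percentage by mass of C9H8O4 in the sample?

Total n(NaOH) added = 0.1026 x 0.05663 = 0.005810 mol.
n(HBr) used = 0.08179 x 0.01346 = 0.001101 mol, which equals the excess n(NaOH).
So n(NaOH) consumed by the sample = 0.005810 - 0.001101 = 0.004709 mol.
n(C9H8O4) = 0.004709 / 2 = 0.002355 mol.
mass C9H8O4 = 0.002355 x 180.16 = 0.4242 g, so %C9H8O4 = 0.4242/0.4672 x 100 = 90.8%.

90.8%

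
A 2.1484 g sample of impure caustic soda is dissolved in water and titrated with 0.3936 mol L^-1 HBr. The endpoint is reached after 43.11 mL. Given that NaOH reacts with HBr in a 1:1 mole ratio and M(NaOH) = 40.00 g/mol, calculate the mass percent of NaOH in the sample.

n(HBr) = 0.3936 x 0.04311 = 0.01697 mol.
n(NaOH) = 0.01697 / 1 = 0.01697 mol.
mass of NaOH = 0.01697 x 40.00 = 0.6787 g.
% purity = 0.6787 / 2.1484 x 100 = 31.6%.

31.6%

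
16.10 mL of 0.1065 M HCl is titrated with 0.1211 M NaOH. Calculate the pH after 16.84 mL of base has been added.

11.99

n(acid) = 0.1065 x 0.01610 = 0.001715 mol; n(NaOH) added = 0.1211 x 0.01684 = 0.002039 mol.
Base is in excess by 0.002039 - 0.001715 = 0.0003247 mol in a total volume of 0.03294 L.
[OH^-] = 0.0003247/0.03294 = 0.009857 M, so pOH = 2.01 and pH = 14.00 - 2.01 = 11.99.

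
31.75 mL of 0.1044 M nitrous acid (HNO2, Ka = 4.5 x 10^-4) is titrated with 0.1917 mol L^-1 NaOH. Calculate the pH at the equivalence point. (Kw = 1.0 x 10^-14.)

n(HNO2) = 0.1044 x 0.03175 = 0.003315 mol; V(NaOH) at equivalence = 0.003315/0.1917 = 0.01729 L.
At equivalence all the acid is converted to NO2-; total volume = 0.03175 + 0.01729 = 0.04904 L, so [NO2-] = 0.003315/0.04904 = 0.06759 M.
Kb = Kw/Ka = 1.0e-14 / 4.5 x 10^-4 = 2.22e-11.
[OH^-] = sqrt(Kb x [NO2-]) = sqrt(2.22e-11 x 0.06759) = 1.23e-6 M.
pOH = 5.91, so pH = 14.00 - 5.91 = 8.09.

8.09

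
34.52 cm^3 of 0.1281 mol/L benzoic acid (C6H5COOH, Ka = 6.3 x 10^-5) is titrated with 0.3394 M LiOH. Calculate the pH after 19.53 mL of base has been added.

n(acid) = 0.1281 x 0.03452 = 0.004422 mol; n(LiOH) added = 0.3394 x 0.01953 = 0.006628 mol.
Base is in excess by 0.006628 - 0.004422 = 0.002206 mol in a total volume of 0.05405 L.
[OH^-] = 0.002206/0.05405 = 0.04082 M, so pOH = 1.39 and pH = 14.00 - 1.39 = 12.61.

12.61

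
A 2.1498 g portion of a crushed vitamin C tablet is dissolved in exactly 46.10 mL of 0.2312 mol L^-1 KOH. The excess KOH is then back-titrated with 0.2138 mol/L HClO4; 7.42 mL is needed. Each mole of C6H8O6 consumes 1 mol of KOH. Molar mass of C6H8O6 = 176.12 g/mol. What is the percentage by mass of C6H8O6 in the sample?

Total n(KOH) added = 0.2312 x 0.04610 = 0.01066 mol.
n(HClO4) used = 0.2138 x 0.007420 = 0.001586 mol, which equals the excess n(KOH).
So n(KOH) consumed by the sample = 0.01066 - 0.001586 = 0.009072 mol.
n(C6H8O6) = 0.009072 / 1 = 0.009072 mol.
mass C6H8O6 = 0.009072 x 176.12 = 1.598 g, so %C6H8O6 = 1.598/2.1498 x 100 = 74.3%.

74.3%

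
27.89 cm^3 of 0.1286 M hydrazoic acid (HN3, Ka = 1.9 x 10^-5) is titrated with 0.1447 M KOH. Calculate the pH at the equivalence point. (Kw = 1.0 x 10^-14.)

n(HN3) = 0.1286 x 0.02789 = 0.003587 mol; V(KOH) at equivalence = 0.003587/0.1447 = 0.02479 L.
At equivalence all the acid is converted to N3-; total volume = 0.02789 + 0.02479 = 0.05268 L, so [N3-] = 0.003587/0.05268 = 0.06809 M.
Kb = Kw/Ka = 1.0e-14 / 1.9 x 10^-5 = 5.26e-10.
[OH^-] = sqrt(Kb x [N3-]) = sqrt(5.26e-10 x 0.06809) = 5.99e-6 M.
pOH = 5.22, so pH = 14.00 - 5.22 = 8.78.

8.78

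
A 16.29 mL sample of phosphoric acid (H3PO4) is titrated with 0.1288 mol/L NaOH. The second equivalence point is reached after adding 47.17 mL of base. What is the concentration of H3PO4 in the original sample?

0.186 M

n(NaOH) = 0.1288 x 0.04717 = 0.006075 mol.
At the second equivalence point, 2 mol OH^- react per mol H3PO4, so n(H3PO4) = 0.006075 / 2 = 0.003038 mol.
[H3PO4] = 0.003038 / 0.01629 L = 0.186 M.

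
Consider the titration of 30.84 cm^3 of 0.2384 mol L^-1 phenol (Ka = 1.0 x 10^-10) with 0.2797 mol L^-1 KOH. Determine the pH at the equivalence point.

11.55

n(C6H5OH) = 0.2384 x 0.03084 = 0.007352 mol; V(KOH) at equivalence = 0.007352/0.2797 = 0.02629 L.
At equivalence all the acid is converted to C6H5O-; total volume = 0.03084 + 0.02629 = 0.05713 L, so [C6H5O-] = 0.007352/0.05713 = 0.1287 M.
Kb = Kw/Ka = 1.0e-14 / 1.0 x 10^-10 = 0.000100.
[OH^-] = sqrt(Kb x [C6H5O-]) = sqrt(0.000100 x 0.1287) = 0.00359 M.
pOH = 2.45, so pH = 14.00 - 2.45 = 11.55.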